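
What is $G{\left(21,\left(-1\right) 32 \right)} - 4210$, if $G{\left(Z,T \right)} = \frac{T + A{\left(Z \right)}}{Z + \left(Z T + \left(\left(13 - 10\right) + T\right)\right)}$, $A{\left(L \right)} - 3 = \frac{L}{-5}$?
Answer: $- \frac{7156917}{1700} \approx -4210.0$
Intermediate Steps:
$A{\left(L \right)} = 3 - \frac{L}{5}$ ($A{\left(L \right)} = 3 + \frac{L}{-5} = 3 + L \left(- \frac{1}{5}\right) = 3 - \frac{L}{5}$)
$G{\left(Z,T \right)} = \frac{3 + T - \frac{Z}{5}}{3 + T + Z + T Z}$ ($G{\left(Z,T \right)} = \frac{T - \left(-3 + \frac{Z}{5}\right)}{Z + \left(Z T + \left(\left(13 - 10\right) + T\right)\right)} = \frac{3 + T - \frac{Z}{5}}{Z + \left(T Z + \left(3 + T\right)\right)} = \frac{3 + T - \frac{Z}{5}}{Z + \left(3 + T + T Z\right)} = \frac{3 + T - \frac{Z}{5}}{3 + T + Z + T Z}$)
$G{\left(21,\left(-1\right) 32 \right)} - 4210 = \frac{3 - 32 - \frac{21}{5}}{3 - 32 + 21 + \left(-1\right) 32 \cdot 21} - 4210 = \frac{3 - 32 - \frac{21}{5}}{3 - 32 + 21 - 672} - 4210 = \frac{1}{3 - 32 + 21 - 672} \left(- \frac{166}{5}\right) - 4210 = \frac{1}{-680} \left(- \frac{166}{5}\right) - 4210 = \left(- \frac{1}{680}\right) \left(- \frac{166}{5}\right) - 4210 = \frac{83}{1700} - 4210 = - \frac{7156917}{1700}$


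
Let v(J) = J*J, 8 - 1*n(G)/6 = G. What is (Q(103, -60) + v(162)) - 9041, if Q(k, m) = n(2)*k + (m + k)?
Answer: 20954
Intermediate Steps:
n(G) = 48 - 6*G
v(J) = J**2
Q(k, m) = m + 37*k (Q(k, m) = (48 - 6*2)*k + (m + k) = (48 - 12)*k + (k + m) = 36*k + (k + m) = m + 37*k)
(Q(103, -60) + v(162)) - 9041 = ((-60 + 37*103) + 162**2) - 9041 = ((-60 + 3811) + 26244) - 9041 = (3751 + 26244) - 9041 = 29995 - 9041 = 20954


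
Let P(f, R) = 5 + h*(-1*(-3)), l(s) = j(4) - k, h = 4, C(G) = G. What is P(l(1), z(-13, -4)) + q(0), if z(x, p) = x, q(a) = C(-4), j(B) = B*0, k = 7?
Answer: 13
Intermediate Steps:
j(B) = 0
q(a) = -4
l(s) = -7 (l(s) = 0 - 1*7 = 0 - 7 = -7)
P(f, R) = 17 (P(f, R) = 5 + 4*(-1*(-3)) = 5 + 4*3 = 5 + 12 = 17)
P(l(1), z(-13, -4)) + q(0) = 17 - 4 = 13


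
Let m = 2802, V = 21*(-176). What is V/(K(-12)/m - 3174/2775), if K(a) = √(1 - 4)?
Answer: 1352310219849600/418493222911 + 421953180000*I*√3/418493222911 ≈ 3231.4 + 1.7464*I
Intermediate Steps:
V = -3696
K(a) = I*√3 (K(a) = √(-3) = I*√3)
V/(K(-12)/m - 3174/2775) = -3696/((I*√3)/2802 - 3174/2775) = -3696/((I*√3)*(1/2802) - 3174*1/2775) = -3696/(I*√3/2802 - 1058/925) = -3696/(-1058/925 + I*√3/2802)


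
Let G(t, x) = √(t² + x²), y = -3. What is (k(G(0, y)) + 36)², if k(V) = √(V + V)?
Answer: (36 + √6)² ≈ 1478.4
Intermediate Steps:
k(V) = √2*√V (k(V) = √(2*V) = √2*√V)
(k(G(0, y)) + 36)² = (√2*√(√(0² + (-3)²)) + 36)² = (√2*√(√(0 + 9)) + 36)² = (√2*√(√9) + 36)² = (√2*√3 + 36)² = (√6 + 36)² = (36 + √6)²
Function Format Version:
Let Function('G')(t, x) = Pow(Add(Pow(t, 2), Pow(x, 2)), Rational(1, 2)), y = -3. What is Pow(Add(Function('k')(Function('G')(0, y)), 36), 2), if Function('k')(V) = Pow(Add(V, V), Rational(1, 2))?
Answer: Pow(Add(36, Pow(6, Rational(1, 2))), 2) ≈ 1478.4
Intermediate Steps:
Function('k')(V) = Mul(Pow(2, Rational(1, 2)), Pow(V, Rational(1, 2))) (Function('k')(V) = Pow(Mul(2, V), Rational(1, 2)) = Mul(Pow(2, Rational(1, 2)), Pow(V, Rational(1, 2))))
Pow(Add(Function('k')(Function('G')(0, y)), 36), 2) = Pow(Add(Mul(Pow(2, Rational(1, 2)), Pow(Pow(Add(Pow(0, 2), Pow(-3, 2)), Rational(1, 2)), Rational(1, 2))), 36), 2) = Pow(Add(Mul(Pow(2, Rational(1, 2)), Pow(Pow(Add(0, 9), Rational(1, 2)), Rational(1, 2))), 36), 2) = Pow(Add(Mul(Pow(2, Rational(1, 2)), Pow(Pow(9, Rational(1, 2)), Rational(1, 2))), 36), 2) = Pow(Add(Mul(Pow(2, Rational(1, 2)), Pow(3, Rational(1, 2))), 36), 2) = Pow(Add(Pow(6, Rational(1, 2)), 36), 2) = Pow(Add(36, Pow(6, Rational(1, 2))), 2)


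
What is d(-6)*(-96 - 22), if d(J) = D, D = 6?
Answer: -708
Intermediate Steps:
d(J) = 6
d(-6)*(-96 - 22) = 6*(-96 - 22) = 6*(-118) = -708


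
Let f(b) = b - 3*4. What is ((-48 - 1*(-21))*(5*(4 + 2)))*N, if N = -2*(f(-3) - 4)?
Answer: -30780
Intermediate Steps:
f(b) = -12 + b (f(b) = b - 1*12 = b - 12 = -12 + b)
N = 38 (N = -2*((-12 - 3) - 4) = -2*(-15 - 4) = -2*(-19) = 38)
((-48 - 1*(-21))*(5*(4 + 2)))*N = ((-48 - 1*(-21))*(5*(4 + 2)))*38 = ((-48 + 21)*(5*6))*38 = -27*30*38 = -810*38 = -30780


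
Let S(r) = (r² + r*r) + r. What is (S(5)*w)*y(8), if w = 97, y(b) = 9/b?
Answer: 48015/8 ≈ 6001.9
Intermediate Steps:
S(r) = r + 2*r² (S(r) = (r² + r²) + r = 2*r² + r = r + 2*r²)
(S(5)*w)*y(8) = ((5*(1 + 2*5))*97)*(9/8) = ((5*(1 + 10))*97)*(9*(⅛)) = ((5*11)*97)*(9/8) = (55*97)*(9/8) = 5335*(9/8) = 48015/8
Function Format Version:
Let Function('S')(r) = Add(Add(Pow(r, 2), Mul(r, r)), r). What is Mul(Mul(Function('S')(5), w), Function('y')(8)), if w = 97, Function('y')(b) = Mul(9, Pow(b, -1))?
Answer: Rational(48015, 8) ≈ 6001.9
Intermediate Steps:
Function('S')(r) = Add(r, Mul(2, Pow(r, 2))) (Function('S')(r) = Add(Add(Pow(r, 2), Pow(r, 2)), r) = Add(Mul(2, Pow(r, 2)), r) = Add(r, Mul(2, Pow(r, 2))))
Mul(Mul(Function('S')(5), w), Function('y')(8)) = Mul(Mul(Mul(5, Add(1, Mul(2, 5))), 97), Mul(9, Pow(8, -1))) = Mul(Mul(Mul(5, Add(1, 10)), 97), Mul(9, Rational(1, 8))) = Mul(Mul(Mul(5, 11), 97), Rational(9, 8)) = Mul(Mul(55, 97), Rational(9, 8)) = Mul(5335, Rational(9, 8)) = Rational(48015, 8)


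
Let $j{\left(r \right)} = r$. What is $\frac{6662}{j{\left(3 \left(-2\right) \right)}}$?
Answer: $- \frac{3331}{3} \approx -1110.3$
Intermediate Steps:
$\frac{6662}{j{\left(3 \left(-2\right) \right)}} = \frac{6662}{3 \left(-2\right)} = \frac{6662}{-6} = 6662 \left(- \frac{1}{6}\right) = - \frac{3331}{3}$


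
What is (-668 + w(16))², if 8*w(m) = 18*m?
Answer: 399424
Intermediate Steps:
w(m) = 9*m/4 (w(m) = (18*m)/8 = 9*m/4)
(-668 + w(16))² = (-668 + (9/4)*16)² = (-668 + 36)² = (-632)² = 399424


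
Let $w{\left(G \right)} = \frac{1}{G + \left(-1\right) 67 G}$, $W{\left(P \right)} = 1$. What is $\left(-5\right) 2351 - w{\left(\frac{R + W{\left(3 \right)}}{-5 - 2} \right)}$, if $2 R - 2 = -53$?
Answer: $- \frac{2715404}{231} \approx -11755.0$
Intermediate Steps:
$R = - \frac{51}{2}$ ($R = 1 + \frac{1}{2} \left(-53\right) = 1 - \frac{53}{2} = - \frac{51}{2} \approx -25.5$)
$w{\left(G \right)} = - \frac{1}{66 G}$ ($w{\left(G \right)} = \frac{1}{G - 67 G} = \frac{1}{\left(-66\right) G} = - \frac{1}{66 G}$)
$\left(-5\right) 2351 - w{\left(\frac{R + W{\left(3 \right)}}{-5 - 2} \right)} = \left(-5\right) 2351 - - \frac{1}{66 \frac{- \frac{51}{2} + 1}{-5 - 2}} = -11755 - - \frac{1}{66 \left(- \frac{49}{2 \left(-7\right)}\right)} = -11755 - - \frac{1}{66 \left(\left(- \frac{49}{2}\right) \left(- \frac{1}{7}\right)\right)} = -11755 - - \frac{1}{66 \cdot \frac{7}{2}} = -11755 - \left(- \frac{1}{66}\right) \frac{2}{7} = -11755 - - \frac{1}{231} = -11755 + \frac{1}{231} = - \frac{2715404}{231}$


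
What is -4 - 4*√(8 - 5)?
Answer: -4 - 4*√3 ≈ -10.928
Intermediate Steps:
-4 - 4*√(8 - 5) = -4 - 4*√3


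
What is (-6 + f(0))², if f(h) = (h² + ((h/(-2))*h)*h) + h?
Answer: 36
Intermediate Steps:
f(h) = h + h² - h³/2 (f(h) = (h² + ((h*(-½))*h)*h) + h = (h² + ((-h/2)*h)*h) + h = (h² + (-h²/2)*h) + h = (h² - h³/2) + h = h + h² - h³/2)
(-6 + f(0))² = (-6 + 0*(1 + 0 - ½*0²))² = (-6 + 0*(1 + 0 - ½*0))² = (-6 + 0*(1 + 0 + 0))² = (-6 + 0*1)² = (-6 + 0)² = (-6)² = 36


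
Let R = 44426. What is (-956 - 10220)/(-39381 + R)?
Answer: -11176/5045 ≈ -2.2153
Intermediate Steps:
(-956 - 10220)/(-39381 + R) = (-956 - 10220)/(-39381 + 44426) = -11176/5045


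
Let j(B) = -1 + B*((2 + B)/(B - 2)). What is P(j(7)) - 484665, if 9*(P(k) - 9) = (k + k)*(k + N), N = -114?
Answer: -109106992/225 ≈ -4.8492e+5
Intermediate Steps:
j(B) = -1 + B*(2 + B)/(-2 + B) (j(B) = -1 + B*((2 + B)/(-2 + B)) = -1 + B*(2 + B)/(-2 + B))
P(k) = 9 + 2*k*(-114 + k)/9 (P(k) = 9 + ((k + k)*(k - 114))/9 = 9 + ((2*k)*(-114 + k))/9 = 9 + (2*k*(-114 + k))/9 = 9 + 2*k*(-114 + k)/9)
P(j(7)) - 484665 = (9 - 76*(2 + 7 + 7²)/(3*(-2 + 7)) + 2*((2 + 7 + 7²)/(-2 + 7))²/9) - 484665 = (9 - 76*(2 + 7 + 49)/(3*5) + 2*((2 + 7 + 49)/5)²/9) - 484665 = (9 - 76*58/15 + 2*((⅕)*58)²/9) - 484665 = (9 - 76/3*58/5 + 2*(58/5)²/9) - 484665 = (9 - 4408/15 + (2/9)*(3364/25)) - 484665 = (9 - 4408/15 + 6728/225) - 484665 = -57367/225 - 484665 = -109106992/225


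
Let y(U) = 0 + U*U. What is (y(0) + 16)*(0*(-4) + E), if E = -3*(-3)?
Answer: 144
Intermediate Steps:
y(U) = U² (y(U) = 0 + U² = U²)
E = 9
(y(0) + 16)*(0*(-4) + E) = (0² + 16)*(0*(-4) + 9) = (0 + 16)*(0 + 9) = 16*9 = 144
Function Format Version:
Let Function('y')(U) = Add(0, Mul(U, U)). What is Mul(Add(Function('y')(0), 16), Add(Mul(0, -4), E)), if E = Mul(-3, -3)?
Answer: 144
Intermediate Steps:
Function('y')(U) = Pow(U, 2) (Function('y')(U) = Add(0, Pow(U, 2)) = Pow(U, 2))
E = 9
Mul(Add(Function('y')(0), 16), Add(Mul(0, -4), E)) = Mul(Add(Pow(0, 2), 16), Add(Mul(0, -4), 9)) = Mul(Add(0, 16), Add(0, 9)) = Mul(16, 9) = 144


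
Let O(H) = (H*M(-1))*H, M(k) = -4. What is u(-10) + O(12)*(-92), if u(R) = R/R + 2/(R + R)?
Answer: 529929/10 ≈ 52993.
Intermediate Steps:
u(R) = 1 + 1/R (u(R) = 1 + 2/((2*R)) = 1 + 2*(1/(2*R)) = 1 + 1/R)
O(H) = -4*H² (O(H) = (H*(-4))*H = (-4*H)*H = -4*H²)
u(-10) + O(12)*(-92) = (1 - 10)/(-10) - 4*12²*(-92) = -⅒*(-9) - 4*144*(-92) = 9/10 - 576*(-92) = 9/10 + 52992 = 529929/10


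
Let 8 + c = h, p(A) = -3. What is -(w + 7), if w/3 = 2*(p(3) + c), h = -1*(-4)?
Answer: 35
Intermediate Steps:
h = 4
c = -4 (c = -8 + 4 = -4)
w = -42 (w = 3*(2*(-3 - 4)) = 3*(2*(-7)) = 3*(-14) = -42)
-(w + 7) = -(-42 + 7) = -1*(-35) = 35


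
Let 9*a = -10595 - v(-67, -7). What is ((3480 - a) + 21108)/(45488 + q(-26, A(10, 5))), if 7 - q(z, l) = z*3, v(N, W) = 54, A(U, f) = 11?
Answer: 231941/410157 ≈ 0.56549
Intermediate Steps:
a = -10649/9 (a = (-10595 - 1*54)/9 = (-10595 - 54)/9 = (1/9)*(-10649) = -10649/9 ≈ -1183.2)
q(z, l) = 7 - 3*z (q(z, l) = 7 - z*3 = 7 - 3*z)
((3480 - a) + 21108)/(45488 + q(-26, A(10, 5))) = ((3480 - 1*(-10649/9)) + 21108)/(45488 + (7 - 3*(-26))) = ((3480 + 10649/9) + 21108)/(45488 + (7 + 78)) = (41969/9 + 21108)/(45488 + 85) = (231941/9)/45573 = (231941/9)*(1/45573) = 231941/410157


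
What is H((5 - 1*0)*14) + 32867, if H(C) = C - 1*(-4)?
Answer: 32941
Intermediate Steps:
H(C) = 4 + C (H(C) = C + 4 = 4 + C)
H((5 - 1*0)*14) + 32867 = (4 + (5 - 1*0)*14) + 32867 = (4 + (5 + 0)*14) + 32867 = (4 + 5*14) + 32867 = (4 + 70) + 32867 = 74 + 32867 = 32941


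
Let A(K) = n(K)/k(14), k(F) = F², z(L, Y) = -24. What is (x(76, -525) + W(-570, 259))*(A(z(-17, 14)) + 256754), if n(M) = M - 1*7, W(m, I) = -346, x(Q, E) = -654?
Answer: -12580938250/49 ≈ -2.5675e+8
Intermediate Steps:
n(M) = -7 + M (n(M) = M - 7 = -7 + M)
A(K) = -1/28 + K/196 (A(K) = (-7 + K)/(14²) = (-7 + K)/196 = (-7 + K)*(1/196) = -1/28 + K/196)
(x(76, -525) + W(-570, 259))*(A(z(-17, 14)) + 256754) = (-654 - 346)*((-1/28 + (1/196)*(-24)) + 256754) = -1000*((-1/28 - 6/49) + 256754) = -1000*(-31/196 + 256754) = -1000*50323753/196 = -12580938250/49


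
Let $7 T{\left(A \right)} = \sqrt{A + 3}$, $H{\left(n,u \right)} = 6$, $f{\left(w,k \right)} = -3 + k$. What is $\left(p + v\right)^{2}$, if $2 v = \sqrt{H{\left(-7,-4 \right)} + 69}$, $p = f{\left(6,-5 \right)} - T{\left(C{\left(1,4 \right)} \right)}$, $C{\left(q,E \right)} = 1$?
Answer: $\frac{17131}{196} - \frac{290 \sqrt{3}}{7} \approx 15.647$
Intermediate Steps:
$T{\left(A \right)} = \frac{\sqrt{3 + A}}{7}$ ($T{\left(A \right)} = \frac{\sqrt{A + 3}}{7} = \frac{\sqrt{3 + A}}{7}$)
$p = - \frac{58}{7}$ ($p = \left(-3 - 5\right) - \frac{\sqrt{3 + 1}}{7} = -8 - \frac{\sqrt{4}}{7} = -8 - \frac{1}{7} \cdot 2 = -8 - \frac{2}{7} = - \frac{58}{7} \approx -8.2857$)
$v = \frac{5 \sqrt{3}}{2}$ ($v = \frac{\sqrt{6 + 69}}{2} = \frac{\sqrt{75}}{2} = \frac{5 \sqrt{3}}{2} \approx 4.3301$)
$\left(p + v\right)^{2} = \left(- \frac{58}{7} + \frac{5 \sqrt{3}}{2}\right)^{2}$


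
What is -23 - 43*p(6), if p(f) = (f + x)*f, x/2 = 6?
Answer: -4667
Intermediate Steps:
x = 12 (x = 2*6 = 12)
p(f) = f*(12 + f) (p(f) = (f + 12)*f = (12 + f)*f = f*(12 + f))
-23 - 43*p(6) = -23 - 258*(12 + 6) = -23 - 258*18 = -23 - 43*108 = -23 - 4644 = -4667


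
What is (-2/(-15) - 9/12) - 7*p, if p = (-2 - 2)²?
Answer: -6757/60 ≈ -112.62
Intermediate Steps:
p = 16 (p = (-4)² = 16)
(-2/(-15) - 9/12) - 7*p = (-2/(-15) - 9/12) - 7*16 = (-2*(-1/15) - 9*1/12) - 112 = (2/15 - ¾) - 112 = -37/60 - 112 = -6757/60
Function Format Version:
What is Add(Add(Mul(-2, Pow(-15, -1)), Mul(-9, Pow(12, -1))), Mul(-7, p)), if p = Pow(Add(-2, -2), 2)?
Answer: Rational(-6757, 60) ≈ -112.62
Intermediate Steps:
p = 16 (p = Pow(-4, 2) = 16)
Add(Add(Mul(-2, Pow(-15, -1)), Mul(-9, Pow(12, -1))), Mul(-7, p)) = Add(Add(Mul(-2, Pow(-15, -1)), Mul(-9, Pow(12, -1))), Mul(-7, 16)) = Add(Add(Mul(-2, Rational(-1, 15)), Mul(-9, Rational(1, 12))), -112) = Add(Add(Rational(2, 15), Rational(-3, 4)), -112) = Add(Rational(-37, 60), -112) = Rational(-6757, 60)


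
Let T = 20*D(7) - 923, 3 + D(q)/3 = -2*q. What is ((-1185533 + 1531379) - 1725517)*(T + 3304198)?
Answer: -4556025458105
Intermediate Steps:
D(q) = -9 - 6*q (D(q) = -9 + 3*(-2*q) = -9 - 6*q)
T = -1943 (T = 20*(-9 - 6*7) - 923 = 20*(-9 - 42) - 923 = 20*(-51) - 923 = -1020 - 923 = -1943)
((-1185533 + 1531379) - 1725517)*(T + 3304198) = ((-1185533 + 1531379) - 1725517)*(-1943 + 3304198) = (345846 - 1725517)*3302255 = -1379671*3302255 = -4556025458105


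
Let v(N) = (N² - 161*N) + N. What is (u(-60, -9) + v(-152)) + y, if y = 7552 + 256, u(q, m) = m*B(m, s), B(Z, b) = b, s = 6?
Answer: 55178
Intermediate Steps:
u(q, m) = 6*m (u(q, m) = m*6 = 6*m)
y = 7808
v(N) = N² - 160*N
(u(-60, -9) + v(-152)) + y = (6*(-9) - 152*(-160 - 152)) + 7808 = (-54 - 152*(-312)) + 7808 = (-54 + 47424) + 7808 = 47370 + 7808 = 55178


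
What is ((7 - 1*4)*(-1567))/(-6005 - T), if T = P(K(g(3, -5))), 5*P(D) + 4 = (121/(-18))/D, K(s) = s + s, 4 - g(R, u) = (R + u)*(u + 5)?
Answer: 3384720/4322903 ≈ 0.78297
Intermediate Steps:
g(R, u) = 4 - (5 + u)*(R + u) (g(R, u) = 4 - (R + u)*(u + 5) = 4 - (R + u)*(5 + u) = 4 - (5 + u)*(R + u))
K(s) = 2*s
P(D) = -⅘ - 121/(90*D) (P(D) = -⅘ + ((121/(-18))/D)/5 = -⅘ + ((121*(-1/18))/D)/5 = -⅘ + (-121/(18*D))/5 = -⅘ - 121/(90*D))
T = -697/720 (T = (-121 - 144*(4 - 1*(-5)² - 5*3 - 5*(-5) - 1*3*(-5)))/(90*((2*(4 - 1*(-5)² - 5*3 - 5*(-5) - 1*3*(-5))))) = (-121 - 144*(4 - 1*25 - 15 + 25 + 15))/(90*((2*(4 - 1*25 - 15 + 25 + 15)))) = (-121 - 144*(4 - 25 - 15 + 25 + 15))/(90*((2*(4 - 25 - 15 + 25 + 15)))) = (-121 - 144*4)/(90*((2*4))) = (1/90)*(-121 - 72*8)/8 = (1/90)*(⅛)*(-121 - 576) = (1/90)*(⅛)*(-697) = -697/720 ≈ -0.96806)
((7 - 1*4)*(-1567))/(-6005 - T) = ((7 - 1*4)*(-1567))/(-6005 - 1*(-697/720)) = ((7 - 4)*(-1567))/(-6005 + 697/720) = (3*(-1567))/(-4322903/720) = -4701*(-720/4322903) = 3384720/4322903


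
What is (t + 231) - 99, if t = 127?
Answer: 259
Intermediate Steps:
(t + 231) - 99 = (127 + 231) - 99 = 358 - 99 = 259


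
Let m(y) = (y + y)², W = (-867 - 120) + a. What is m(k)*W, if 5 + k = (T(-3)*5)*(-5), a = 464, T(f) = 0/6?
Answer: -52300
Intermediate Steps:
T(f) = 0 (T(f) = 0*(⅙) = 0)
k = -5 (k = -5 + (0*5)*(-5) = -5 + 0*(-5) = -5 + 0 = -5)
W = -523 (W = (-867 - 120) + 464 = -987 + 464 = -523)
m(y) = 4*y² (m(y) = (2*y)² = 4*y²)
m(k)*W = (4*(-5)²)*(-523) = (4*25)*(-523) = 100*(-523) = -52300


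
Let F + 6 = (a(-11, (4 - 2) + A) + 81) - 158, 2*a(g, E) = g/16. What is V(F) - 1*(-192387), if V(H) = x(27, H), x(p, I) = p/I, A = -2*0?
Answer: 171031755/889 ≈ 1.9239e+5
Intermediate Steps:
A = 0
a(g, E) = g/32 (a(g, E) = (g/16)/2 = g/32)
F = -2667/32 (F = -6 + (((1/32)*(-11) + 81) - 158) = -6 + ((-11/32 + 81) - 158) = -6 + (2581/32 - 158) = -6 - 2475/32 = -2667/32 ≈ -83.344)
V(H) = 27/H
V(F) - 1*(-192387) = 27/(-2667/32) - 1*(-192387) = 27*(-32/2667) + 192387 = -288/889 + 192387 = 171031755/889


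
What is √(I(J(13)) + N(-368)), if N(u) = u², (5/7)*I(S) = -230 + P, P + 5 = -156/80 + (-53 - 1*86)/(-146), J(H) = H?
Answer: √71991380973/730 ≈ 367.55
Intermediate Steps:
P = -8757/1460 (P = -5 + (-156/80 + (-53 - 1*86)/(-146)) = -5 + (-156*1/80 + (-53 - 86)*(-1/146)) = -5 + (-39/20 - 139*(-1/146)) = -5 + (-39/20 + 139/146) = -5 - 1457/1460 = -8757/1460 ≈ -5.9979)
I(S) = -2411899/7300 (I(S) = 7*(-230 - 8757/1460)/5 = (7/5)*(-344557/1460) = -2411899/7300)
√(I(J(13)) + N(-368)) = √(-2411899/7300 + (-368)²) = √(-2411899/7300 + 135424) = √(986183301/7300) = √71991380973/730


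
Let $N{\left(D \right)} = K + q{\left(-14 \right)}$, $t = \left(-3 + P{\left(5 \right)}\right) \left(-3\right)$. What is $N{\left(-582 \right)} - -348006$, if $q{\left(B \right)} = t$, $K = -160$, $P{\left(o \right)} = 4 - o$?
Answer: $347858$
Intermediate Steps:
$t = 12$ ($t = \left(-3 + \left(4 - 5\right)\right) \left(-3\right) = \left(-3 - 1\right) \left(-3\right) = \left(-4\right) \left(-3\right) = 12$)
$q{\left(B \right)} = 12$
$N{\left(D \right)} = -148$ ($N{\left(D \right)} = -160 + 12 = -148$)
$N{\left(-582 \right)} - -348006 = -148 - -348006 = -148 + 348006 = 347858$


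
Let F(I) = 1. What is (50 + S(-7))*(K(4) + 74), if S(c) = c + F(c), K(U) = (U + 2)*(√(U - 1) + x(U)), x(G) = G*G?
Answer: 7480 + 264*√3 ≈ 7937.3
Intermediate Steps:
x(G) = G²
K(U) = (2 + U)*(U² + √(-1 + U)) (K(U) = (U + 2)*(√(U - 1) + U²) = (2 + U)*(√(-1 + U) + U²) = (2 + U)*(U² + √(-1 + U)))
S(c) = 1 + c (S(c) = c + 1 = 1 + c)
(50 + S(-7))*(K(4) + 74) = (50 + (1 - 7))*((4³ + 2*4² + 2*√(-1 + 4) + 4*√(-1 + 4)) + 74) = (50 - 6)*((64 + 2*16 + 2*√3 + 4*√3) + 74) = 44*((64 + 32 + 2*√3 + 4*√3) + 74) = 44*((96 + 6*√3) + 74) = 44*(170 + 6*√3) = 7480 + 264*√3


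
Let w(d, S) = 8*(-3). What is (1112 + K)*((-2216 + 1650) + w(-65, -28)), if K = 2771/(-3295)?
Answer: -432029742/659 ≈ -6.5558e+5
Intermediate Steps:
w(d, S) = -24
K = -2771/3295 (K = 2771*(-1/3295) = -2771/3295 ≈ -0.84097)
(1112 + K)*((-2216 + 1650) + w(-65, -28)) = (1112 - 2771/3295)*((-2216 + 1650) - 24) = 3661269*(-566 - 24)/3295 = (3661269/3295)*(-590) = -432029742/659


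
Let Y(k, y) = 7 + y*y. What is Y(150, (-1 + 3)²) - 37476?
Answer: -37453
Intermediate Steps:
Y(k, y) = 7 + y²
Y(150, (-1 + 3)²) - 37476 = (7 + ((-1 + 3)²)²) - 37476 = (7 + (2²)²) - 37476 = (7 + 4²) - 37476 = (7 + 16) - 37476 = 23 - 37476 = -37453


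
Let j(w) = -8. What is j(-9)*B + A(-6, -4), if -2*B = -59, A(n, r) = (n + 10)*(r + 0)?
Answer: -252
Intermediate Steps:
A(n, r) = r*(10 + n) (A(n, r) = (10 + n)*r = r*(10 + n))
B = 59/2 (B = -½*(-59) = 59/2 ≈ 29.500)
j(-9)*B + A(-6, -4) = -8*59/2 - 4*(10 - 6) = -236 - 4*4 = -236 - 16 = -252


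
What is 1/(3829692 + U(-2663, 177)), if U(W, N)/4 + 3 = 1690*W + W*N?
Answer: -1/16057604 ≈ -6.2276e-8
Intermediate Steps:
U(W, N) = -12 + 6760*W + 4*N*W (U(W, N) = -12 + 4*(1690*W + W*N) = -12 + 4*(1690*W + N*W) = -12 + (6760*W + 4*N*W) = -12 + 6760*W + 4*N*W)
1/(3829692 + U(-2663, 177)) = 1/(3829692 + (-12 + 6760*(-2663) + 4*177*(-2663))) = 1/(3829692 + (-12 - 18001880 - 1885404)) = 1/(3829692 - 19887296) = 1/(-16057604) = -1/16057604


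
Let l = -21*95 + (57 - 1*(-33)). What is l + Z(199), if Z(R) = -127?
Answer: -2032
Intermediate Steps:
l = -1905 (l = -1995 + (57 + 33) = -1995 + 90 = -1905)
l + Z(199) = -1905 - 127 = -2032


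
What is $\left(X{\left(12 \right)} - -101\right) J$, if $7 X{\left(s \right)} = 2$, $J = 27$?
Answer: $\frac{19143}{7} \approx 2734.7$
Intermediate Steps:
$X{\left(s \right)} = \frac{2}{7}$ ($X{\left(s \right)} = \frac{1}{7} \cdot 2 = \frac{2}{7}$)
$\left(X{\left(12 \right)} - -101\right) J = \left(\frac{2}{7} - -101\right) 27 = \left(\frac{2}{7} + 101\right) 27 = \frac{709}{7} \cdot 27 = \frac{19143}{7}$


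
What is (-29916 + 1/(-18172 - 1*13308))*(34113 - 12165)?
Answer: -5167413421647/7870 ≈ -6.5660e+8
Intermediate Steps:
(-29916 + 1/(-18172 - 1*13308))*(34113 - 12165) = (-29916 + 1/(-18172 - 13308))*21948 = (-29916 + 1/(-31480))*21948 = (-29916 - 1/31480)*21948 = -941755681/31480*21948 = -5167413421647/7870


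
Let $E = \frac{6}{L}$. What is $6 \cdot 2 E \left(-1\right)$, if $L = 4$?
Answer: $-18$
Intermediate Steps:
$E = \frac{3}{2}$ ($E = \frac{6}{4} = 6 \cdot \frac{1}{4} = \frac{3}{2} \approx 1.5$)
$6 \cdot 2 E \left(-1\right) = 6 \cdot 2 \cdot \frac{3}{2} \left(-1\right) = 12 \cdot \frac{3}{2} \left(-1\right) = 18 \left(-1\right) = -18$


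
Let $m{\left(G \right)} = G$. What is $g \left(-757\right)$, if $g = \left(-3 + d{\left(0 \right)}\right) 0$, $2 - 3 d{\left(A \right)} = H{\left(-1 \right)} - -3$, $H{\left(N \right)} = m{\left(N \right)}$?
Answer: $0$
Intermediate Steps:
$H{\left(N \right)} = N$
$d{\left(A \right)} = 0$ ($d{\left(A \right)} = \frac{2}{3} - \frac{-1 - -3}{3} = \frac{2}{3} - \frac{-1 + 3}{3} = \frac{2}{3} - \frac{2}{3} = 0$)
$g = 0$ ($g = \left(-3 + 0\right) 0 = \left(-3\right) 0 = 0$)
$g \left(-757\right) = 0 \left(-757\right) = 0$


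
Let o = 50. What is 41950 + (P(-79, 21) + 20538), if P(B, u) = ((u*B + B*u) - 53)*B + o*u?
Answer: 329847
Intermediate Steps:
P(B, u) = 50*u + B*(-53 + 2*B*u) (P(B, u) = ((u*B + B*u) - 53)*B + 50*u = ((B*u + B*u) - 53)*B + 50*u = (2*B*u - 53)*B + 50*u = (-53 + 2*B*u)*B + 50*u = B*(-53 + 2*B*u) + 50*u = 50*u + B*(-53 + 2*B*u))
41950 + (P(-79, 21) + 20538) = 41950 + ((-53*(-79) + 50*21 + 2*21*(-79)²) + 20538) = 41950 + ((4187 + 1050 + 2*21*6241) + 20538) = 41950 + ((4187 + 1050 + 262122) + 20538) = 41950 + (267359 + 20538) = 41950 + 287897 = 329847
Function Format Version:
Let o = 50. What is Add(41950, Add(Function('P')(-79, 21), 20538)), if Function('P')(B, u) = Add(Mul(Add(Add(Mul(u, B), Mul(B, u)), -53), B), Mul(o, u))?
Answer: 329847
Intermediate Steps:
Function('P')(B, u) = Add(Mul(50, u), Mul(B, Add(-53, Mul(2, B, u)))) (Function('P')(B, u) = Add(Mul(Add(Add(Mul(u, B), Mul(B, u)), -53), B), Mul(50, u)) = Add(Mul(Add(Add(Mul(B, u), Mul(B, u)), -53), B), Mul(50, u)) = Add(Mul(Add(Mul(2, B, u), -53), B), Mul(50, u)) = Add(Mul(Add(-53, Mul(2, B, u)), B), Mul(50, u)) = Add(Mul(B, Add(-53, Mul(2, B, u))), Mul(50, u)) = Add(Mul(50, u), Mul(B, Add(-53, Mul(2, B, u)))))
Add(41950, Add(Function('P')(-79, 21), 20538)) = Add(41950, Add(Add(Mul(-53, -79), Mul(50, 21), Mul(2, 21, Pow(-79, 2))), 20538)) = Add(41950, Add(Add(4187, 1050, Mul(2, 21, 6241)), 20538)) = Add(41950, Add(Add(4187, 1050, 262122), 20538)) = Add(41950, Add(267359, 20538)) = Add(41950, 287897) = 329847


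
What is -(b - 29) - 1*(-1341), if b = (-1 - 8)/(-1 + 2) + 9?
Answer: 1370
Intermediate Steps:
b = 0 (b = -9/1 + 9 = -9*1 + 9 = -9 + 9 = 0)
-(b - 29) - 1*(-1341) = -(0 - 29) - 1*(-1341) = -1*(-29) + 1341 = 29 + 1341 = 1370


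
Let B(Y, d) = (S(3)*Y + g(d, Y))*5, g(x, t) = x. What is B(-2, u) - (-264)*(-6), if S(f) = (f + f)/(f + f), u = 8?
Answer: -1554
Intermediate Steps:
S(f) = 1 (S(f) = (2*f)/((2*f)) = (2*f)*(1/(2*f)) = 1)
B(Y, d) = 5*Y + 5*d (B(Y, d) = (1*Y + d)*5 = (Y + d)*5 = 5*Y + 5*d)
B(-2, u) - (-264)*(-6) = (5*(-2) + 5*8) - (-264)*(-6) = (-10 + 40) - 44*36 = 30 - 1584 = -1554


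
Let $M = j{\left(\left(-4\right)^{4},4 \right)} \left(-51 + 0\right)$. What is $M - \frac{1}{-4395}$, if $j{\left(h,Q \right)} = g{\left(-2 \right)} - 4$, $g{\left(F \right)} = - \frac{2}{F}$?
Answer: $\frac{672436}{4395} \approx 153.0$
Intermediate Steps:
$j{\left(h,Q \right)} = -3$ ($j{\left(h,Q \right)} = - \frac{2}{-2} - 4 = \left(-2\right) \left(- \frac{1}{2}\right) - 4 = 1 - 4 = -3$)
$M = 153$ ($M = - 3 \left(-51 + 0\right) = \left(-3\right) \left(-51\right) = 153$)
$M - \frac{1}{-4395} = 153 - \frac{1}{-4395} = 153 - - \frac{1}{4395} = 153 + \frac{1}{4395} = \frac{672436}{4395}$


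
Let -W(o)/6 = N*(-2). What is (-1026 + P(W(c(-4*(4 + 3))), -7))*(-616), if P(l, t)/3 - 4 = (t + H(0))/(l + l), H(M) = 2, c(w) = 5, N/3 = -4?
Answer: 7495103/12 ≈ 6.2459e+5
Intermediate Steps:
N = -12 (N = 3*(-4) = -12)
W(o) = -144 (W(o) = -(-72)*(-2) = -6*24 = -144)
P(l, t) = 12 + 3*(2 + t)/(2*l) (P(l, t) = 12 + 3*((t + 2)/(l + l)) = 12 + 3*((2 + t)/((2*l))) = 12 + 3*((2 + t)*(1/(2*l))) = 12 + 3*((2 + t)/(2*l)) = 12 + 3*(2 + t)/(2*l))
(-1026 + P(W(c(-4*(4 + 3))), -7))*(-616) = (-1026 + (3/2)*(2 - 7 + 8*(-144))/(-144))*(-616) = (-1026 + (3/2)*(-1/144)*(2 - 7 - 1152))*(-616) = (-1026 + (3/2)*(-1/144)*(-1157))*(-616) = (-1026 + 1157/96)*(-616) = -97339/96*(-616) = 7495103/12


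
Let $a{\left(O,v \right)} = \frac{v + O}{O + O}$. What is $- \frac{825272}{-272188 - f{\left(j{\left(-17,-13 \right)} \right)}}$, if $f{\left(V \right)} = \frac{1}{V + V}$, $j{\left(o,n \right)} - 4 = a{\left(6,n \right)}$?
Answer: $\frac{16918076}{5579857} \approx 3.032$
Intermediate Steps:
$a{\left(O,v \right)} = \frac{O + v}{2 O}$
$j{\left(o,n \right)} = \frac{9}{2} + \frac{n}{12}$ ($j{\left(o,n \right)} = 4 + \frac{6 + n}{2 \cdot 6} = 4 + \frac{1}{2} \cdot \frac{1}{6} \left(6 + n\right) = 4 + \left(\frac{1}{2} + \frac{n}{12}\right) = \frac{9}{2} + \frac{n}{12}$)
$f{\left(V \right)} = \frac{1}{2 V}$
$- \frac{825272}{-272188 - f{\left(j{\left(-17,-13 \right)} \right)}} = - \frac{825272}{-272188 - \frac{1}{2 \left(\frac{9}{2} + \frac{1}{12} \left(-13\right)\right)}} = - \frac{825272}{-272188 - \frac{1}{2 \left(\frac{9}{2} - \frac{13}{12}\right)}} = - \frac{825272}{-272188 - \frac{1}{2 \cdot \frac{41}{12}}} = - \frac{825272}{-272188 - \frac{1}{2} \cdot \frac{12}{41}} = - \frac{825272}{-272188 - \frac{6}{41}} = - \frac{825272}{- \frac{11159714}{41}} = \left(-825272\right) \left(- \frac{41}{11159714}\right) = \frac{16918076}{5579857}$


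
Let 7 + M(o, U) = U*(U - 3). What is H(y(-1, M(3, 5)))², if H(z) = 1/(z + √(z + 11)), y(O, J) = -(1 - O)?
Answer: 1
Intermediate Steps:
M(o, U) = -7 + U*(-3 + U) (M(o, U) = -7 + U*(U - 3) = -7 + U*(-3 + U))
y(O, J) = -1 + O
H(z) = 1/(z + √(11 + z))
H(y(-1, M(3, 5)))² = (1/((-1 - 1) + √(11 + (-1 - 1))))² = (1/(-2 + √(11 - 2)))² = (1/(-2 + √9))² = (1/(-2 + 3))² = (1/1)² = 1² = 1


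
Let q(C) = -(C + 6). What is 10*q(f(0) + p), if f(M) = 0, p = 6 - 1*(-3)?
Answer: -150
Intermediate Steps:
p = 9 (p = 6 + 3 = 9)
q(C) = -6 - C (q(C) = -(6 + C) = -6 - C)
10*q(f(0) + p) = 10*(-6 - (0 + 9)) = 10*(-6 - 1*9) = 10*(-6 - 9) = 10*(-15) = -150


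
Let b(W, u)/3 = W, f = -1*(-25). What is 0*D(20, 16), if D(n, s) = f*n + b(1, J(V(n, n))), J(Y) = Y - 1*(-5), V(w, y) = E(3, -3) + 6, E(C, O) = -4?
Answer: 0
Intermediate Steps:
V(w, y) = 2 (V(w, y) = -4 + 6 = 2)
f = 25
J(Y) = 5 + Y (J(Y) = Y + 5 = 5 + Y)
b(W, u) = 3*W
D(n, s) = 3 + 25*n (D(n, s) = 25*n + 3*1 = 25*n + 3 = 3 + 25*n)
0*D(20, 16) = 0*(3 + 25*20) = 0*(3 + 500) = 0*503 = 0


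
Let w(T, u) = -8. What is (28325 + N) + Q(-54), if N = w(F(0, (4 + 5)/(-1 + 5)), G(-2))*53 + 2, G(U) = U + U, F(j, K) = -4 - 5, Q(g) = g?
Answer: 27849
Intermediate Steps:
F(j, K) = -9
G(U) = 2*U
N = -422 (N = -8*53 + 2 = -424 + 2 = -422)
(28325 + N) + Q(-54) = (28325 - 422) - 54 = 27903 - 54 = 27849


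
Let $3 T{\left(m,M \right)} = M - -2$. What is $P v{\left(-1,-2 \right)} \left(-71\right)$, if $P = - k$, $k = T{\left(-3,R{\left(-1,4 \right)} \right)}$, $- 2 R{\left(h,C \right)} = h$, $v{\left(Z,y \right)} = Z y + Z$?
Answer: $\frac{355}{6} \approx 59.167$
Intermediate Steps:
$v{\left(Z,y \right)} = Z + Z y$
$R{\left(h,C \right)} = - \frac{h}{2}$
$T{\left(m,M \right)} = \frac{2}{3} + \frac{M}{3}$ ($T{\left(m,M \right)} = \frac{M - -2}{3} = \frac{M + 2}{3} = \frac{2 + M}{3} = \frac{2}{3} + \frac{M}{3}$)
$k = \frac{5}{6}$ ($k = \frac{2}{3} + \frac{\left(- \frac{1}{2}\right) \left(-1\right)}{3} = \frac{2}{3} + \frac{1}{3} \cdot \frac{1}{2} = \frac{2}{3} + \frac{1}{6} = \frac{5}{6} \approx 0.83333$)
$P = - \frac{5}{6}$ ($P = \left(-1\right) \frac{5}{6} = - \frac{5}{6} \approx -0.83333$)
$P v{\left(-1,-2 \right)} \left(-71\right) = - \frac{5 - (1 - 2) \left(-71\right)}{6} = - \frac{5 \left(-1\right) \left(-1\right) \left(-71\right)}{6} = - \frac{5 \cdot 1 \left(-71\right)}{6} = \left(- \frac{5}{6}\right) \left(-71\right) = \frac{355}{6}$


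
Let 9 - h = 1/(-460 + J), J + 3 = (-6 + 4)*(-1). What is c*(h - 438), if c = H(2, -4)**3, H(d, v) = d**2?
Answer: -12657152/461 ≈ -27456.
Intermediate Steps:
c = 64 (c = (2**2)**3 = 4**3 = 64)
J = -1 (J = -3 + (-6 + 4)*(-1) = -3 - 2*(-1) = -3 + 2 = -1)
h = 4150/461 (h = 9 - 1/(-460 - 1) = 9 - 1/(-461) = 9 - 1*(-1/461) = 9 + 1/461 = 4150/461 ≈ 9.0022)
c*(h - 438) = 64*(4150/461 - 438) = 64*(-197768/461) = -12657152/461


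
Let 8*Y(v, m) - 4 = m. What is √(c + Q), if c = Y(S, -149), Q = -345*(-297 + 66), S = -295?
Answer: √1274830/4 ≈ 282.27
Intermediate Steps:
Y(v, m) = ½ + m/8
Q = 79695 (Q = -345*(-231) = 79695)
c = -145/8 (c = ½ + (⅛)*(-149) = ½ - 149/8 = -145/8 ≈ -18.125)
√(c + Q) = √(-145/8 + 79695) = √(637415/8) = √1274830/4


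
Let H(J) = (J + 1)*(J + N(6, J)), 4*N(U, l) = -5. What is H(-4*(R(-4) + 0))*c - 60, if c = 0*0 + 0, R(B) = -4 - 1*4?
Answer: -60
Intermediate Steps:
R(B) = -8 (R(B) = -4 - 4 = -8)
N(U, l) = -5/4 (N(U, l) = (¼)*(-5) = -5/4)
c = 0 (c = 0 + 0 = 0)
H(J) = (1 + J)*(-5/4 + J) (H(J) = (J + 1)*(J - 5/4) = (1 + J)*(-5/4 + J))
H(-4*(R(-4) + 0))*c - 60 = (-5/4 + (-4*(-8 + 0))² - (-1)*(-8 + 0))*0 - 60 = (-5/4 + (-4*(-8))² - (-1)*(-8))*0 - 60 = (-5/4 + 32² - ¼*32)*0 - 60 = (-5/4 + 1024 - 8)*0 - 60 = (4059/4)*0 - 60 = 0 - 60 = -60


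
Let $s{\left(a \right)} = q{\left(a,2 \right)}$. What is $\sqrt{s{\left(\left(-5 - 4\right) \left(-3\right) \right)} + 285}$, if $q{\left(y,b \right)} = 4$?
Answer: $17$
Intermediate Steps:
$s{\left(a \right)} = 4$
$\sqrt{s{\left(\left(-5 - 4\right) \left(-3\right) \right)} + 285} = \sqrt{4 + 285} = \sqrt{289} = 17$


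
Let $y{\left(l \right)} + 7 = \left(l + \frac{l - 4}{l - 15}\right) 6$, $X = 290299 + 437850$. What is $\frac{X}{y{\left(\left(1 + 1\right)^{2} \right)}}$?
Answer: $\frac{728149}{17} \approx 42832.0$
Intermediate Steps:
$X = 728149$
$y{\left(l \right)} = -7 + 6 l + \frac{6 \left(-4 + l\right)}{-15 + l}$ ($y{\left(l \right)} = -7 + \left(l + \frac{l - 4}{l - 15}\right) 6 = -7 + \left(l + \frac{-4 + l}{-15 + l}\right) 6 = -7 + \left(6 l + \frac{6 \left(-4 + l\right)}{-15 + l}\right) = -7 + 6 l + \frac{6 \left(-4 + l\right)}{-15 + l}$)
$\frac{X}{y{\left(\left(1 + 1\right)^{2} \right)}} = \frac{728149}{\frac{1}{-15 + \left(1 + 1\right)^{2}} \left(81 - 91 \left(1 + 1\right)^{2} + 6 \left(\left(1 + 1\right)^{2}\right)^{2}\right)} = \frac{728149}{\frac{1}{-15 + 2^{2}} \left(81 - 91 \cdot 2^{2} + 6 \left(2^{2}\right)^{2}\right)} = \frac{728149}{\frac{1}{-15 + 4} \left(81 - 364 + 6 \cdot 4^{2}\right)} = \frac{728149}{\frac{1}{-11} \left(81 - 364 + 6 \cdot 16\right)} = \frac{728149}{\left(- \frac{1}{11}\right) \left(81 - 364 + 96\right)} = \frac{728149}{\left(- \frac{1}{11}\right) \left(-187\right)} = \frac{728149}{17}$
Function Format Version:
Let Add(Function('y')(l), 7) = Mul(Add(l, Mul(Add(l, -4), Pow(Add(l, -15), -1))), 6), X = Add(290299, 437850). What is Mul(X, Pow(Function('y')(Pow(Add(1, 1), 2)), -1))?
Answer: Rational(728149, 17) ≈ 42832.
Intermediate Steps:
X = 728149
Function('y')(l) = Add(-7, Mul(6, l), Mul(6, Pow(Add(-15, l), -1), Add(-4, l))) (Function('y')(l) = Add(-7, Mul(Add(l, Mul(Add(l, -4), Pow(Add(l, -15), -1))), 6)) = Add(-7, Mul(Add(l, Mul(Add(-4, l), Pow(Add(-15, l), -1))), 6)) = Add(-7, Mul(Add(l, Mul(Pow(Add(-15, l), -1), Add(-4, l))), 6)) = Add(-7, Add(Mul(6, l), Mul(6, Pow(Add(-15, l), -1), Add(-4, l)))) = Add(-7, Mul(6, l), Mul(6, Pow(Add(-15, l), -1), Add(-4, l))))
Mul(X, Pow(Function('y')(Pow(Add(1, 1), 2)), -1)) = Mul(728149, Pow(Mul(Pow(Add(-15, Pow(Add(1, 1), 2)), -1), Add(81, Mul(-91, Pow(Add(1, 1), 2)), Mul(6, Pow(Pow(Add(1, 1), 2), 2)))), -1)) = Mul(728149, Pow(Mul(Pow(Add(-15, Pow(2, 2)), -1), Add(81, Mul(-91, Pow(2, 2)), Mul(6, Pow(Pow(2, 2), 2)))), -1)) = Mul(728149, Pow(Mul(Pow(Add(-15, 4), -1), Add(81, Mul(-91, 4), Mul(6, Pow(4, 2)))), -1)) = Mul(728149, Pow(Mul(Pow(-11, -1), Add(81, -364, Mul(6, 16))), -1)) = Mul(728149, Pow(Mul(Rational(-1, 11), Add(81, -364, 96)), -1)) = Mul(728149, Pow(Mul(Rational(-1, 11), -187), -1)) = Mul(728149, Pow(17, -1)) = Mul(728149, Rational(1, 17)) = Rational(728149, 17)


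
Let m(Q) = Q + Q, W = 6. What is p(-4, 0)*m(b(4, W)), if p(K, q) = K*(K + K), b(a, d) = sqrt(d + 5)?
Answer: 64*sqrt(11) ≈ 212.26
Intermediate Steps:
b(a, d) = sqrt(5 + d)
p(K, q) = 2*K**2 (p(K, q) = K*(2*K) = 2*K**2)
m(Q) = 2*Q
p(-4, 0)*m(b(4, W)) = (2*(-4)**2)*(2*sqrt(5 + 6)) = (2*16)*(2*sqrt(11)) = 32*(2*sqrt(11)) = 64*sqrt(11)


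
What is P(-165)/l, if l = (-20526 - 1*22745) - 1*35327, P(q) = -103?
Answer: 103/78598 ≈ 0.0013105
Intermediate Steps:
l = -78598 (l = (-20526 - 22745) - 35327 = -43271 - 35327 = -78598)
P(-165)/l = -103/(-78598) = -103*(-1/78598) = 103/78598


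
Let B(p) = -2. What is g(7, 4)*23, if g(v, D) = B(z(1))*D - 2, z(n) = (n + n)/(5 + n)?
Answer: -230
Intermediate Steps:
z(n) = 2*n/(5 + n) (z(n) = (2*n)/(5 + n) = 2*n/(5 + n))
g(v, D) = -2 - 2*D (g(v, D) = -2*D - 2 = -2 - 2*D)
g(7, 4)*23 = (-2 - 2*4)*23 = (-2 - 8)*23 = -10*23 = -230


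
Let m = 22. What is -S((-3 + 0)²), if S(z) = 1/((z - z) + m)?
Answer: -1/22 ≈ -0.045455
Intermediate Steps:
S(z) = 1/22 (S(z) = 1/((z - z) + 22) = 1/(0 + 22) = 1/22)
-S((-3 + 0)²) = -1*1/22 = -1/22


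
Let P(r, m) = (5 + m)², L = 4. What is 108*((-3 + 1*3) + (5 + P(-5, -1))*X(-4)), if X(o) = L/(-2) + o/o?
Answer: -2268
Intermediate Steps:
X(o) = -1 (X(o) = 4/(-2) + o/o = 4*(-½) + 1 = -2 + 1 = -1)
108*((-3 + 1*3) + (5 + P(-5, -1))*X(-4)) = 108*((-3 + 1*3) + (5 + (5 - 1)²)*(-1)) = 108*((-3 + 3) + (5 + 4²)*(-1)) = 108*(0 + (5 + 16)*(-1)) = 108*(0 + 21*(-1)) = 108*(0 - 21) = 108*(-21) = -2268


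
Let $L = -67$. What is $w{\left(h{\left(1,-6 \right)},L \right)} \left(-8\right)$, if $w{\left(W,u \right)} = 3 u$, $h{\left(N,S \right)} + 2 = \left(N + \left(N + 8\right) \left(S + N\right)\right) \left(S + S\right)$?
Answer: $1608$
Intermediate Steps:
$h{\left(N,S \right)} = -2 + 2 S \left(N + \left(8 + N\right) \left(N + S\right)\right)$ ($h{\left(N,S \right)} = -2 + \left(N + \left(N + 8\right) \left(S + N\right)\right) \left(S + S\right) = -2 + \left(N + \left(8 + N\right) \left(N + S\right)\right) 2 S = -2 + 2 S \left(N + \left(8 + N\right) \left(N + S\right)\right)$)
$w{\left(h{\left(1,-6 \right)},L \right)} \left(-8\right) = 3 \left(-67\right) \left(-8\right) = \left(-201\right) \left(-8\right) = 1608$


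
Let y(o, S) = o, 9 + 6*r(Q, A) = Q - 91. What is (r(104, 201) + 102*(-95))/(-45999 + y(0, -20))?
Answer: 29068/137997 ≈ 0.21064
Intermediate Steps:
r(Q, A) = -50/3 + Q/6 (r(Q, A) = -3/2 + (Q - 91)/6 = -3/2 + (-91 + Q)/6 = -3/2 + (-91/6 + Q/6) = -50/3 + Q/6)
(r(104, 201) + 102*(-95))/(-45999 + y(0, -20)) = ((-50/3 + (⅙)*104) + 102*(-95))/(-45999 + 0) = ((-50/3 + 52/3) - 9690)/(-45999) = (⅔ - 9690)*(-1/45999) = -29068/3*(-1/45999) = 29068/137997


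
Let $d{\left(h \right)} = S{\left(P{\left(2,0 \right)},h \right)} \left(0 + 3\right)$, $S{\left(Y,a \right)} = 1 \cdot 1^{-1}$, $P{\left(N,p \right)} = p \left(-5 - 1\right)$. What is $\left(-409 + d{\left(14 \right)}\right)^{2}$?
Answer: $164836$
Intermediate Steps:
$P{\left(N,p \right)} = - 6 p$ ($P{\left(N,p \right)} = p \left(-6\right) = - 6 p$)
$S{\left(Y,a \right)} = 1$ ($S{\left(Y,a \right)} = 1 \cdot 1 = 1$)
$d{\left(h \right)} = 3$ ($d{\left(h \right)} = 1 \left(0 + 3\right) = 1 \cdot 3 = 3$)
$\left(-409 + d{\left(14 \right)}\right)^{2} = \left(-409 + 3\right)^{2} = \left(-406\right)^{2} = 164836$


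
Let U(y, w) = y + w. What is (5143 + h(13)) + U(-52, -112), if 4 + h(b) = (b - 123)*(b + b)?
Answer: 2115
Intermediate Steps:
h(b) = -4 + 2*b*(-123 + b) (h(b) = -4 + (b - 123)*(b + b) = -4 + (-123 + b)*(2*b) = -4 + 2*b*(-123 + b))
U(y, w) = w + y
(5143 + h(13)) + U(-52, -112) = (5143 + (-4 - 246*13 + 2*13²)) + (-112 - 52) = (5143 + (-4 - 3198 + 2*169)) - 164 = (5143 + (-4 - 3198 + 338)) - 164 = (5143 - 2864) - 164 = 2279 - 164 = 2115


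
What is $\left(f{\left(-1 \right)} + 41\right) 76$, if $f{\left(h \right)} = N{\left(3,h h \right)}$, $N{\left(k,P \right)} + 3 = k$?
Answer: $3116$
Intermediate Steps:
$N{\left(k,P \right)} = -3 + k$
$f{\left(h \right)} = 0$ ($f{\left(h \right)} = -3 + 3 = 0$)
$\left(f{\left(-1 \right)} + 41\right) 76 = \left(0 + 41\right) 76 = 41 \cdot 76 = 3116$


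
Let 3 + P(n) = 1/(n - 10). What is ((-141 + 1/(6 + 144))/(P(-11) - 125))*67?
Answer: 9918881/134450 ≈ 73.774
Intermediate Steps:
P(n) = -3 + 1/(-10 + n) (P(n) = -3 + 1/(n - 10) = -3 + 1/(-10 + n))
((-141 + 1/(6 + 144))/(P(-11) - 125))*67 = ((-141 + 1/(6 + 144))/((31 - 3*(-11))/(-10 - 11) - 125))*67 = ((-141 + 1/150)/((31 + 33)/(-21) - 125))*67 = ((-141 + 1/150)/(-1/21*64 - 125))*67 = -21149/(150*(-64/21 - 125))*67 = -21149/(150*(-2689/21))*67 = -21149/150*(-21/2689)*67 = (148043/134450)*67 = 9918881/134450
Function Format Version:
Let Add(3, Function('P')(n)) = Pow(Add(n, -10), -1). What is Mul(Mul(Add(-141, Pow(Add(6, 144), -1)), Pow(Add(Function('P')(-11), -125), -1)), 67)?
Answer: Rational(9918881, 134450) ≈ 73.774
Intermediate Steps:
Function('P')(n) = Add(-3, Pow(Add(-10, n), -1)) (Function('P')(n) = Add(-3, Pow(Add(n, -10), -1)) = Add(-3, Pow(Add(-10, n), -1)))
Mul(Mul(Add(-141, Pow(Add(6, 144), -1)), Pow(Add(Function('P')(-11), -125), -1)), 67) = Mul(Mul(Add(-141, Pow(Add(6, 144), -1)), Pow(Add(Mul(Pow(Add(-10, -11), -1), Add(31, Mul(-3, -11))), -125), -1)), 67) = Mul(Mul(Add(-141, Pow(150, -1)), Pow(Add(Mul(Pow(-21, -1), Add(31, 33)), -125), -1)), 67) = Mul(Mul(Add(-141, Rational(1, 150)), Pow(Add(Mul(Rational(-1, 21), 64), -125), -1)), 67) = Mul(Mul(Rational(-21149, 150), Pow(Add(Rational(-64, 21), -125), -1)), 67) = Mul(Mul(Rational(-21149, 150), Pow(Rational(-2689, 21), -1)), 67) = Mul(Mul(Rational(-21149, 150), Rational(-21, 2689)), 67) = Mul(Rational(148043, 134450), 67) = Rational(9918881, 134450)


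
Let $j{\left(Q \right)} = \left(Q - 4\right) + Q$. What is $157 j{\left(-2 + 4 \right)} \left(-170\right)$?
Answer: $0$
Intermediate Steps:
$j{\left(Q \right)} = -4 + 2 Q$ ($j{\left(Q \right)} = \left(-4 + Q\right) + Q = -4 + 2 Q$)
$157 j{\left(-2 + 4 \right)} \left(-170\right) = 157 \left(-4 + 2 \left(-2 + 4\right)\right) \left(-170\right) = 157 \left(-4 + 2 \cdot 2\right) \left(-170\right) = 157 \left(-4 + 4\right) \left(-170\right) = 157 \cdot 0 \left(-170\right) = 0 \left(-170\right) = 0$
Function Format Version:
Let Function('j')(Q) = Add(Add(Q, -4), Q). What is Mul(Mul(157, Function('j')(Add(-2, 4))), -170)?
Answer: 0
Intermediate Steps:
Function('j')(Q) = Add(-4, Mul(2, Q)) (Function('j')(Q) = Add(Add(-4, Q), Q) = Add(-4, Mul(2, Q)))
Mul(Mul(157, Function('j')(Add(-2, 4))), -170) = Mul(Mul(157, Add(-4, Mul(2, Add(-2, 4)))), -170) = Mul(Mul(157, Add(-4, Mul(2, 2))), -170) = Mul(Mul(157, Add(-4, 4)), -170) = Mul(Mul(157, 0), -170) = Mul(0, -170) = 0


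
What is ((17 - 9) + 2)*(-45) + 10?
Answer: -440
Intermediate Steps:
((17 - 9) + 2)*(-45) + 10 = (8 + 2)*(-45) + 10 = 10*(-45) + 10 = -450 + 10 = -440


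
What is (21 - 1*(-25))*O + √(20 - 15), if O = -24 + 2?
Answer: -1012 + √5 ≈ -1009.8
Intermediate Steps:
O = -22
(21 - 1*(-25))*O + √(20 - 15) = (21 - 1*(-25))*(-22) + √(20 - 15) = (21 + 25)*(-22) + √5 = 46*(-22) + √5 = -1012 + √5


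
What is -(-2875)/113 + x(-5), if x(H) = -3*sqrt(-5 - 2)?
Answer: 2875/113 - 3*I*sqrt(7) ≈ 25.442 - 7.9373*I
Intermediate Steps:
x(H) = -3*I*sqrt(7)
-(-2875)/113 + x(-5) = -(-2875)/113 - 3*I*sqrt(7) = -23*(-125/113) - 3*I*sqrt(7) = 2875/113 - 3*I*sqrt(7)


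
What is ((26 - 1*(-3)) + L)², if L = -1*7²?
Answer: 400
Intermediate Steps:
L = -49 (L = -1*49 = -49)
((26 - 1*(-3)) + L)² = ((26 - 1*(-3)) - 49)² = ((26 + 3) - 49)² = (29 - 49)² = (-20)² = 400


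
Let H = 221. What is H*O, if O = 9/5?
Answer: 1989/5 ≈ 397.80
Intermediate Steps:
O = 9/5 (O = 9*(1/5) = 9/5 ≈ 1.8000)
H*O = 221*(9/5) = 1989/5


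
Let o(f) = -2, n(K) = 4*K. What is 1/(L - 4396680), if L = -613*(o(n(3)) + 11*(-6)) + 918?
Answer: -1/4354078 ≈ -2.2967e-7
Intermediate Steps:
L = 42602 (L = -613*(-2 + 11*(-6)) + 918 = -613*(-2 - 66) + 918 = -613*(-68) + 918 = 41684 + 918 = 42602)
1/(L - 4396680) = 1/(42602 - 4396680) = 1/(-4354078) = -1/4354078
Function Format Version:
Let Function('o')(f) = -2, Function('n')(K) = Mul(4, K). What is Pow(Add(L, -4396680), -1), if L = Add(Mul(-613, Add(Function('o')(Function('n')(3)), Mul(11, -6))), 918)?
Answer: Rational(-1, 4354078) ≈ -2.2967e-7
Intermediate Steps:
L = 42602 (L = Add(Mul(-613, Add(-2, Mul(11, -6))), 918) = Add(Mul(-613, Add(-2, -66)), 918) = Add(Mul(-613, -68), 918) = Add(41684, 918) = 42602)
Pow(Add(L, -4396680), -1) = Pow(Add(42602, -4396680), -1) = Pow(-4354078, -1) = Rational(-1, 4354078)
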